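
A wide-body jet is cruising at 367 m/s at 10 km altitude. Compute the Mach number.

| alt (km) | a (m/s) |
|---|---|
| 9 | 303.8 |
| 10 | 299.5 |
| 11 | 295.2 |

M = 1.23

At 10 km, from the table: a = 299.5 m/s.
M = v/a = 367 / 299.5 = 1.23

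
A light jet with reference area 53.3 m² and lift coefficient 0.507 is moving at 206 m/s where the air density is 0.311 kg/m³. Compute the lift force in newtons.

L = 1.78×10^5 N

L = ½ρv²S·CL = ½ × 0.311 × 206² × 53.3 × 0.507 = 1.78×10^5 N ≈ 178 kN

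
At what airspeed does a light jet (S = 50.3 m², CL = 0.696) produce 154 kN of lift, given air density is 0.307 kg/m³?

L = ½ρv²S·CL ⇒ v = √(2L/(ρ·S·CL))
v = √(2 × 1.54×10^5 / (0.307 × 50.3 × 0.696)) = √28660 = 169 m/s

v = 169 m/s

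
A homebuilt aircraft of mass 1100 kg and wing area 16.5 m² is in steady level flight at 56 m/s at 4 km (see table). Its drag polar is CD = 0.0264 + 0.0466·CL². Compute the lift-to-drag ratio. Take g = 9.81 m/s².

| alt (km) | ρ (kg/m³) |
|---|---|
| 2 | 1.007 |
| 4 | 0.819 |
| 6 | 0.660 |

L/D = 13.2

At 4 km, from the table: ρ = 0.819 kg/m³.
Level flight ⇒ L = W = m·g = 1100 × 9.81 = 10791 N.
q = ½ρv² = ½ × 0.819 × 56² = 1284 Pa.
CL = 2W/(ρv²S) = 2×10791/(0.819×56²×16.5) = 0.5093.
CD = 0.0264 + 0.0466 × 0.5093² = 0.03849.
L/D = CL/CD = 0.5093 / 0.03849 = 13.2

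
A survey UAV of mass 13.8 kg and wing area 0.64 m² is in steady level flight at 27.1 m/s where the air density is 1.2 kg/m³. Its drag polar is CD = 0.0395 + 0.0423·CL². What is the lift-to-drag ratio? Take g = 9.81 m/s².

In steady level flight, lift balances weight: W = mg = 13.8 × 9.81 = 135.38 N.
Dynamic pressure q = 0.5 × 1.2 × 27.1² = 440.6 Pa.
CL = W/(q·S) = 135.38 / (440.6 × 0.64) = 0.48.
CD = 0.0395 + 0.0423 × 0.48² = 0.04925.
L/D = CL/CD = 0.48 / 0.04925 = 9.75

L/D = 9.75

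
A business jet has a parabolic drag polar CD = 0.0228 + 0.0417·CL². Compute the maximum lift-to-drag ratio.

For CD = CD0 + K·CL², (L/D)max occurs at CL* = √(CD0/K) and equals 1/(2√(K·CD0)).
(L/D)max = 1/(2√(0.0417 × 0.0228)) = 1/(2 × 0.03083) = 16.2

(L/D)max = 16.2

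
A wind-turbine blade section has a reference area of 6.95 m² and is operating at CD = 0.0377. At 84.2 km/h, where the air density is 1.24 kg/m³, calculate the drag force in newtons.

D = 88.9 N

Convert speed: v = 84.2 km/h ÷ 3.6 = 23.39 m/s.
Dynamic pressure q = ½ρv² = ½ × 1.24 × 23.39² = 339.2 Pa.
D = q·S·CD = 339.2 × 6.95 × 0.0377 = 88.9 N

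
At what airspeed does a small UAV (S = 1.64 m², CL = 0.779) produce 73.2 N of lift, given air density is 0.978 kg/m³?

L = ½ρv²S·CL ⇒ v = √(2L/(ρ·S·CL))
v = √(2 × 73.2 / (0.978 × 1.64 × 0.779)) = √117.2 = 10.8 m/s

v = 10.8 m/s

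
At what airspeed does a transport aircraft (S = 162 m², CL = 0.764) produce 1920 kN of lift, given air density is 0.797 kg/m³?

v = 197 m/s

L = ½ρv²S·CL ⇒ v = √(2L/(ρ·S·CL))
v = √(2 × 1.92×10^6 / (0.797 × 162 × 0.764)) = √38930 = 197 m/s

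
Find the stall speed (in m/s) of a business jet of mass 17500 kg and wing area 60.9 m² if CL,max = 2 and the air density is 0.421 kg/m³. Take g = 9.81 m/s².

Stall occurs when L = W at CL,max. W = mg = 17500 × 9.81 = 1.717×10^5 N.
V_stall = √(2W/(ρ·S·CL,max)) = √(2 × 1.717×10^5 / (0.421 × 60.9 × 2))
V_stall = √6696 = 81.8 m/s

V_stall = 81.8 m/s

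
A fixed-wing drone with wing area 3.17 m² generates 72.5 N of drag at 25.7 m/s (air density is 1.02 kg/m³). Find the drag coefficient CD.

From D = ½ρv²S·CD, rearranging gives CD = 2D/(ρv²S).
CD = 2 × 72.5 / (1.02 × 25.7² × 3.17) = 0.0679

CD = 0.0679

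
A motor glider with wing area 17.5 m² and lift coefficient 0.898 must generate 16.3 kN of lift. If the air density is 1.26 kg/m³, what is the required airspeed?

v = 40.6 m/s

L = ½ρv²S·CL ⇒ v = √(2L/(ρ·S·CL))
v = √(2 × 16300 / (1.26 × 17.5 × 0.898)) = √1646 = 40.6 m/s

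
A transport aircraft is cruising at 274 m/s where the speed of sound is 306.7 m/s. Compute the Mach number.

M = v/a = 274 / 306.7 = 0.893

M = 0.893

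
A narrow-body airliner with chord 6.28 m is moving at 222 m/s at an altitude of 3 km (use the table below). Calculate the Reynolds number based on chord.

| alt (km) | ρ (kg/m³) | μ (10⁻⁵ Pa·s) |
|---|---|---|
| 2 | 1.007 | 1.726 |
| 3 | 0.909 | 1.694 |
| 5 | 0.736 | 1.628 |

Re = 7.48×10^7

At 3 km, from the table: ρ = 0.909 kg/m³, μ = 1.694×10⁻⁵ Pa·s.
Re = ρ·v·c/μ = 0.909 × 222 × 6.28 / (1.694×10⁻⁵) = 7.48×10^7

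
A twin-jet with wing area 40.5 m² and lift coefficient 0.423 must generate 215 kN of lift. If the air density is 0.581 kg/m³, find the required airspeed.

v = 208 m/s

L = ½ρv²S·CL ⇒ v = √(2L/(ρ·S·CL))
v = √(2 × 2.15×10^5 / (0.581 × 40.5 × 0.423)) = √43200 = 208 m/s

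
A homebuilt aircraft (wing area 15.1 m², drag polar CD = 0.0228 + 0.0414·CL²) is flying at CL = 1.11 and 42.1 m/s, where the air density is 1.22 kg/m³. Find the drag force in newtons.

CD = 0.0228 + 0.0414 × 1.11² = 0.07381
D = ½ρv²S·CD = ½ × 1.22 × 42.1² × 15.1 × 0.07381 = 1200 N

D = 1200 N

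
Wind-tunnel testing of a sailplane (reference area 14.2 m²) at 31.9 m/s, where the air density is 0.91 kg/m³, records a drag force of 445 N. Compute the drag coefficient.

From D = ½ρv²S·CD, rearranging gives CD = 2D/(ρv²S).
CD = 2 × 445 / (0.91 × 31.9² × 14.2) = 0.0677

CD = 0.0677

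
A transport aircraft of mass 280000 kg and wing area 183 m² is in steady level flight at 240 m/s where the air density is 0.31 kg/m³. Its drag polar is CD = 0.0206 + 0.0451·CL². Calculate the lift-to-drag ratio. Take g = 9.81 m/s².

L/D = 11.4

In steady level flight, lift balances weight: W = mg = 280000 × 9.81 = 2.7468×10^6 N.
q = ½ρv² = ½ × 0.31 × 240² = 8928 Pa.
CL = W/(q·S) = 2.7468×10^6 / (8928 × 183) = 1.681.
CD = 0.0206 + 0.0451 × 1.681² = 0.1481.
L/D = CL/CD = 1.681 / 0.1481 = 11.4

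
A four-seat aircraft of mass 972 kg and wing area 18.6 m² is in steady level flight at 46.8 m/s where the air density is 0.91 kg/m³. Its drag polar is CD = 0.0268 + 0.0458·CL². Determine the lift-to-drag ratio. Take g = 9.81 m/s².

In steady level flight, lift balances weight: W = mg = 972 × 9.81 = 9535.3 N.
Dynamic pressure q = 0.5 × 0.91 × 46.8² = 996.6 Pa.
CL = 2W/(ρv²S) = 2×9535.3/(0.91×46.8²×18.6) = 0.5144.
CD = 0.0268 + 0.0458 × 0.5144² = 0.03892.
L/D = CL/CD = 0.5144 / 0.03892 = 13.2

L/D = 13.2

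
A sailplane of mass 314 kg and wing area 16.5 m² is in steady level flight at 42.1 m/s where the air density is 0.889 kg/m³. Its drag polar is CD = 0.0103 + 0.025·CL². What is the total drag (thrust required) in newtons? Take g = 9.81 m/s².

D = 152 N

Level flight ⇒ L = W = m·g = 314 × 9.81 = 3080.3 N.
q = ½ρv² = ½ × 0.889 × 42.1² = 787.8 Pa.
CL = 2W/(ρv²S) = 2×3080.3/(0.889×42.1²×16.5) = 0.237.
CD = 0.0103 + 0.025 × 0.237² = 0.0117.
D = q·S·CD = 787.8 × 16.5 × 0.0117 = 152.1 N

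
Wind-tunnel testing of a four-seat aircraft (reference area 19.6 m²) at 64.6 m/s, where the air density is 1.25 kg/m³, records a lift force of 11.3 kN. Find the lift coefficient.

CL = 0.221

From L = ½ρv²S·CL, rearranging gives CL = 2L/(ρv²S).
CL = 2 × 11300 / (1.25 × 64.6² × 19.6) = 0.221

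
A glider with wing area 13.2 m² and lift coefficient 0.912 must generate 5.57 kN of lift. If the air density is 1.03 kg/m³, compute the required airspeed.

v = 30 m/s

L = ½ρv²S·CL ⇒ v = √(2L/(ρ·S·CL))
v = √(2 × 5570 / (1.03 × 13.2 × 0.912)) = √898.4 = 30 m/s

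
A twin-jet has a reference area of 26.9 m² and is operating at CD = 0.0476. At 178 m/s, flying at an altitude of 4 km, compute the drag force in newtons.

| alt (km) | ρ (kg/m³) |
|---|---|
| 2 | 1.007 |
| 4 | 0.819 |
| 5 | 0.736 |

D = 16600 N

At 4 km, from the table: ρ = 0.819 kg/m³.
D = ½ρv²S·CD = ½ × 0.819 × 178² × 26.9 × 0.0476 = 16600 N ≈ 16.6 kN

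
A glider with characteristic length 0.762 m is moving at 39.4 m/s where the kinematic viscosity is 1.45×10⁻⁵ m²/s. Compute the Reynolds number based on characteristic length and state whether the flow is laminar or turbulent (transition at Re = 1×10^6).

Re = 2.07×10^6 (turbulent)

Re = v·c/ν = 39.4 × 0.762 / (1.45×10⁻⁵) = 2.07×10^6
Since 2.07×10^6 > 1×10^6, the flow is turbulent.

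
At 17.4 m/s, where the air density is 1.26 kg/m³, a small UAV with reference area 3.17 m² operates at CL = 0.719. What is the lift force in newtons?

L = 435 N

Dynamic pressure q = ½ρv² = ½ × 1.26 × 17.4² = 190.7 Pa.
L = q·S·CL = 190.7 × 3.17 × 0.719 = 435 N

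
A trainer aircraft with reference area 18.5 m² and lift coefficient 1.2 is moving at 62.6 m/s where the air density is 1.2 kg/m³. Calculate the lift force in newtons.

L = 52200 N

Dynamic pressure q = ½ρv² = ½ × 1.2 × 62.6² = 2351 Pa.
L = q·S·CL = 2351 × 18.5 × 1.2 = 52200 N ≈ 52.2 kN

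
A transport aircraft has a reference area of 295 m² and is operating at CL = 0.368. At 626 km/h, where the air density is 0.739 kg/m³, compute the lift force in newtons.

Convert speed: v = 626 km/h ÷ 3.6 = 173.9 m/s.
Dynamic pressure q = ½ρv² = ½ × 0.739 × 173.9² = 11170 Pa.
L = q·S·CL = 11170 × 295 × 0.368 = 1.21×10^6 N ≈ 1210 kN

L = 1.21×10^6 N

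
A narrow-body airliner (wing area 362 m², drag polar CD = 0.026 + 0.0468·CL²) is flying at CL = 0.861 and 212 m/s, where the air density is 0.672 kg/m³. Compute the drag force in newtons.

CD = 0.026 + 0.0468 × 0.861² = 0.06069
D = ½ρv²S·CD = ½ × 0.672 × 212² × 362 × 0.06069 = 3.32×10^5 N

D = 3.32×10^5 N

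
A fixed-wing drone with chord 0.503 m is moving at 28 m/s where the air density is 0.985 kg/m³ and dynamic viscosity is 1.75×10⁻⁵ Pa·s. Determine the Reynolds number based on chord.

Re = ρ·v·c/μ = 0.985 × 28 × 0.503 / (1.75×10⁻⁵) = 7.93×10^5

Re = 7.93×10^5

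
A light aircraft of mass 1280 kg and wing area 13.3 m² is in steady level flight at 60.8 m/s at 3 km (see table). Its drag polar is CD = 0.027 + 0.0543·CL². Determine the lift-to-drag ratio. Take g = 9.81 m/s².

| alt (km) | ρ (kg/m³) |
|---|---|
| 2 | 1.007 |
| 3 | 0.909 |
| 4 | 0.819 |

At 3 km, from the table: ρ = 0.909 kg/m³.
In steady level flight, lift balances weight: W = mg = 1280 × 9.81 = 12557 N.
Dynamic pressure q = 0.5 × 0.909 × 60.8² = 1680 Pa.
CL = W/(q·S) = 12557 / (1680 × 13.3) = 0.5619.
CD = 0.027 + 0.0543 × 0.5619² = 0.04415.
L/D = CL/CD = 0.5619 / 0.04415 = 12.7

L/D = 12.7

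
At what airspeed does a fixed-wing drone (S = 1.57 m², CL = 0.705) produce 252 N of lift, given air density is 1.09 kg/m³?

v = 20.4 m/s

L = ½ρv²S·CL ⇒ v = √(2L/(ρ·S·CL))
v = √(2 × 252 / (1.09 × 1.57 × 0.705)) = √417.7 = 20.4 m/s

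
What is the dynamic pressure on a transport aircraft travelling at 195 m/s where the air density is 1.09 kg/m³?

q = 20700 Pa

q = ½ρv² = ½ × 1.09 × 195² = 20700 Pa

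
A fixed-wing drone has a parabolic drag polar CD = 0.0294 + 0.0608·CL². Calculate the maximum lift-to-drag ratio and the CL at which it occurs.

For CD = CD0 + K·CL², (L/D)max occurs at CL* = √(CD0/K) and equals 1/(2√(K·CD0)).
(L/D)max = 1/(2√(0.0608 × 0.0294)) = 1/(2 × 0.04228) = 11.8
CL* = √(0.0294/0.0608) = 0.695

(L/D)max = 11.8, at CL = 0.695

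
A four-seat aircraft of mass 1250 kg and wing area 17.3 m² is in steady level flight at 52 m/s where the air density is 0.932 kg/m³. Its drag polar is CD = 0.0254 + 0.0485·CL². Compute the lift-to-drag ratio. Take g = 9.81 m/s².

L/D = 13.8

Weight W = mg = 1250 × 9.81 = 12262 N; in level flight L = W.
q = ½ρv² = ½ × 0.932 × 52² = 1260 Pa.
Required CL = L/(qS) = 12262/(1260·17.3) = 0.5625.
CD = 0.0254 + 0.0485 × 0.5625² = 0.04075.
L/D = CL/CD = 0.5625 / 0.04075 = 13.8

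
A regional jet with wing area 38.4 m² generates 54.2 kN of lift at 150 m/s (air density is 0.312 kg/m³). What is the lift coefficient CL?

From L = ½ρv²S·CL, rearranging gives CL = 2L/(ρv²S).
CL = 2 × 54200 / (0.312 × 150² × 38.4) = 0.402

CL = 0.402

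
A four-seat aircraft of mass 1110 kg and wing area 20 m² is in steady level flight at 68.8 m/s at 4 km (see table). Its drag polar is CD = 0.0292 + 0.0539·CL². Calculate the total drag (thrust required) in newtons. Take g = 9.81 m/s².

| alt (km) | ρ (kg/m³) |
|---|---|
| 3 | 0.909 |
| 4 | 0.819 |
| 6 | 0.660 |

At 4 km, from the table: ρ = 0.819 kg/m³.
Level flight ⇒ L = W = m·g = 1110 × 9.81 = 10889 N.
Dynamic pressure q = 0.5 × 0.819 × 68.8² = 1938 Pa.
Required CL = L/(qS) = 10889/(1938·20) = 0.2809.
CD = 0.0292 + 0.0539 × 0.2809² = 0.03345.
D = q·S·CD = 1938 × 20 × 0.03345 = 1297 N

D = 1300 N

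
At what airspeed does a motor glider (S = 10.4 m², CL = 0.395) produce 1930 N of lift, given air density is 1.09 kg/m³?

L = ½ρv²S·CL ⇒ v = √(2L/(ρ·S·CL))
v = √(2 × 1930 / (1.09 × 10.4 × 0.395)) = √862 = 29.4 m/s

v = 29.4 m/s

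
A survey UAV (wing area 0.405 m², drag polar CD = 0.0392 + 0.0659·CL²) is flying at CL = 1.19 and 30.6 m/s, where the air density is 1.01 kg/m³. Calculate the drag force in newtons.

CD = 0.0392 + 0.0659 × 1.19² = 0.1325
D = ½ρv²S·CD = ½ × 1.01 × 30.6² × 0.405 × 0.1325 = 25.4 N

D = 25.4 N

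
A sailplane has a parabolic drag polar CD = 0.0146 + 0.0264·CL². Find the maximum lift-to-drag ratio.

For CD = CD0 + K·CL², (L/D)max occurs at CL* = √(CD0/K) and equals 1/(2√(K·CD0)).
(L/D)max = 1/(2√(0.0264 × 0.0146)) = 1/(2 × 0.01963) = 25.5

(L/D)max = 25.5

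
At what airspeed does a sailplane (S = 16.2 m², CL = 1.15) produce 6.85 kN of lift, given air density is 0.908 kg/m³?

v = 28.5 m/s

L = ½ρv²S·CL ⇒ v = √(2L/(ρ·S·CL))
v = √(2 × 6850 / (0.908 × 16.2 × 1.15)) = √809.9 = 28.5 m/s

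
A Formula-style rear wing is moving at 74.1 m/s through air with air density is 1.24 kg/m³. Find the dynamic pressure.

q = 3400 Pa

q = ½ρv² = ½ × 1.24 × 74.1² = 3400 Pa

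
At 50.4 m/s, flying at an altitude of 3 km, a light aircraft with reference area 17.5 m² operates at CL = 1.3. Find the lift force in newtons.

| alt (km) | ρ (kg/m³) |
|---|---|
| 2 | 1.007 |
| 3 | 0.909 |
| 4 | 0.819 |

L = 26300 N

At 3 km, from the table: ρ = 0.909 kg/m³.
L = ½ρv²S·CL = ½ × 0.909 × 50.4² × 17.5 × 1.3 = 26300 N ≈ 26.3 kN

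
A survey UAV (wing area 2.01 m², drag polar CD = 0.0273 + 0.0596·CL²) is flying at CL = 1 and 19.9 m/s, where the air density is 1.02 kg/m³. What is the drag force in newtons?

D = 35.3 N

CD = 0.0273 + 0.0596 × 1² = 0.0869
D = ½ρv²S·CD = ½ × 1.02 × 19.9² × 2.01 × 0.0869 = 35.3 N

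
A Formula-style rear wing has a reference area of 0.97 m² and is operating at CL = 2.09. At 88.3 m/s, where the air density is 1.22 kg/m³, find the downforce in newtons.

L = ½ρv²S·CL = ½ × 1.22 × 88.3² × 0.97 × 2.09 = 9640 N ≈ 9.64 kN

L = 9640 N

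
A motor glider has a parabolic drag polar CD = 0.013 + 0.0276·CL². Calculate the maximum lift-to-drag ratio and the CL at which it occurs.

For CD = CD0 + K·CL², (L/D)max occurs at CL* = √(CD0/K) and equals 1/(2√(K·CD0)).
(L/D)max = 1/(2√(0.0276 × 0.013)) = 1/(2 × 0.01894) = 26.4
CL* = √(0.013/0.0276) = 0.686

(L/D)max = 26.4, at CL = 0.686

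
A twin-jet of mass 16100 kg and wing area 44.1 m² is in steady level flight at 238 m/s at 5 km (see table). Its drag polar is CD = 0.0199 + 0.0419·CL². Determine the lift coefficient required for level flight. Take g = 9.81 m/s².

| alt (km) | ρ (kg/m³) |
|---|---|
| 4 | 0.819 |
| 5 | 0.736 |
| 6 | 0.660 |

At 5 km, from the table: ρ = 0.736 kg/m³.
Level flight ⇒ L = W = m·g = 16100 × 9.81 = 1.5794×10^5 N.
Dynamic pressure q = 0.5 × 0.736 × 238² = 20840 Pa.
CL = 2W/(ρv²S) = 2×1.5794×10^5/(0.736×238²×44.1) = 0.1718.

CL = 0.172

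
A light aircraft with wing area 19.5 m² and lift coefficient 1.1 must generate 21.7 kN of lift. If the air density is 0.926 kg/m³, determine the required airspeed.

L = ½ρv²S·CL ⇒ v = √(2L/(ρ·S·CL))
v = √(2 × 21700 / (0.926 × 19.5 × 1.1)) = √2185 = 46.7 m/s

v = 46.7 m/s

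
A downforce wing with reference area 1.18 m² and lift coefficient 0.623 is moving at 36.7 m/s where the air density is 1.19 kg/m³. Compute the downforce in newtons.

L = 589 N

L = ½ρv²S·CL = ½ × 1.19 × 36.7² × 1.18 × 0.623 = 589 N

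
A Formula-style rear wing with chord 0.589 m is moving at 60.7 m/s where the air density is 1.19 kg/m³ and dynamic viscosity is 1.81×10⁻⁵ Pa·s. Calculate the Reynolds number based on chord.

Re = 2.35×10^6

Re = ρ·v·c/μ = 1.19 × 60.7 × 0.589 / (1.81×10⁻⁵) = 2.35×10^6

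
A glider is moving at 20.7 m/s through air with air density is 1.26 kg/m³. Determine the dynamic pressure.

q = ½ρv² = ½ × 1.26 × 20.7² = 270 Pa

q = 270 Pa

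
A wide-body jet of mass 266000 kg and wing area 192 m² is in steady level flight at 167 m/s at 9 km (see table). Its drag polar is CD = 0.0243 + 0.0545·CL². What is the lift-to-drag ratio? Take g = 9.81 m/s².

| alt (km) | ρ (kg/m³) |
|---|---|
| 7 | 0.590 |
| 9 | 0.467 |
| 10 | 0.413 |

L/D = 7.98

At 9 km, from the table: ρ = 0.467 kg/m³.
In steady level flight, lift balances weight: W = mg = 266000 × 9.81 = 2.6095×10^6 N.
Dynamic pressure q = 0.5 × 0.467 × 167² = 6512 Pa.
CL = W/(q·S) = 2.6095×10^6 / (6512 × 192) = 2.087.
CD = 0.0243 + 0.0545 × 2.087² = 0.2617.
L/D = CL/CD = 2.087 / 0.2617 = 7.98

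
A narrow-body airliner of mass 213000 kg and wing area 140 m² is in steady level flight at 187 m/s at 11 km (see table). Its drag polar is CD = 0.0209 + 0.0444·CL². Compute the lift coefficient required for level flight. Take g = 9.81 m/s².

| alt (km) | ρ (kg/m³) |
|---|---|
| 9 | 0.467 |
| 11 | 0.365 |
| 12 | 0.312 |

CL = 2.34

At 11 km, from the table: ρ = 0.365 kg/m³.
Weight W = mg = 213000 × 9.81 = 2.0895×10^6 N; in level flight L = W.
q = ½ρv² = ½ × 0.365 × 187² = 6382 Pa.
Required CL = L/(qS) = 2.0895×10^6/(6382·140) = 2.339.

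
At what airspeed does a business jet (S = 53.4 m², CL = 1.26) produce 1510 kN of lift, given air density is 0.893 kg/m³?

v = 224 m/s

L = ½ρv²S·CL ⇒ v = √(2L/(ρ·S·CL))
v = √(2 × 1.51×10^6 / (0.893 × 53.4 × 1.26)) = √50260 = 224 m/s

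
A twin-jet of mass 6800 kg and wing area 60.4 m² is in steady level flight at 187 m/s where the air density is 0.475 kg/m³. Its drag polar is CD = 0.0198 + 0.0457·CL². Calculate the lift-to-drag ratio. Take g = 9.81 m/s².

Level flight ⇒ L = W = m·g = 6800 × 9.81 = 66708 N.
Dynamic pressure q = 0.5 × 0.475 × 187² = 8305 Pa.
CL = 2W/(ρv²S) = 2×66708/(0.475×187²×60.4) = 0.133.
CD = 0.0198 + 0.0457 × 0.133² = 0.02061.
L/D = CL/CD = 0.133 / 0.02061 = 6.45

L/D = 6.45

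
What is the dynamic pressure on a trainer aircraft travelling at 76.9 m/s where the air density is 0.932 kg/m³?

q = 2760 Pa

q = ½ρv² = ½ × 0.932 × 76.9² = 2760 Pa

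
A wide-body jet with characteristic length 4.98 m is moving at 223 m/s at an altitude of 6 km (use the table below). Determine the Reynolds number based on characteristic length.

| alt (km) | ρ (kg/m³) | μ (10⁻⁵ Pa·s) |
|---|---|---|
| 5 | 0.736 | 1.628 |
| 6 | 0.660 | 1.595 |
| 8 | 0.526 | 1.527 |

At 6 km, from the table: ρ = 0.660 kg/m³, μ = 1.595×10⁻⁵ Pa·s.
Re = ρ·v·c/μ = 0.66 × 223 × 4.98 / (1.595×10⁻⁵) = 4.6×10^7

Re = 4.6×10^7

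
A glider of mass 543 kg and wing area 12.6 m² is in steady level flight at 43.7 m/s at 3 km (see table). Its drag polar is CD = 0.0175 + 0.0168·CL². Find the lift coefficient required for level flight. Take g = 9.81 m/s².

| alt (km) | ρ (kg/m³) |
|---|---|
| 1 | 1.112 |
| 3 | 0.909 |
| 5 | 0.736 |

CL = 0.487

At 3 km, from the table: ρ = 0.909 kg/m³.
In steady level flight, lift balances weight: W = mg = 543 × 9.81 = 5326.8 N.
q = ½ρv² = ½ × 0.909 × 43.7² = 868 Pa.
CL = W/(q·S) = 5326.8 / (868 × 12.6) = 0.4871.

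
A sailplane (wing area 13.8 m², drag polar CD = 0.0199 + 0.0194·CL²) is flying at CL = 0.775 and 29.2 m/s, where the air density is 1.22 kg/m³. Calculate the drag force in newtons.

D = 226 N

CD = 0.0199 + 0.0194 × 0.775² = 0.03155
D = ½ρv²S·CD = ½ × 1.22 × 29.2² × 13.8 × 0.03155 = 226 N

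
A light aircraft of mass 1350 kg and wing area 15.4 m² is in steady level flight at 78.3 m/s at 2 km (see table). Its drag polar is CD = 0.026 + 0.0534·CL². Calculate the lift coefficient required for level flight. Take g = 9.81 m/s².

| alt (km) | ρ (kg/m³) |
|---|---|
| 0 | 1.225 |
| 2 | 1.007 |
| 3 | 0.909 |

At 2 km, from the table: ρ = 1.007 kg/m³.
Weight W = mg = 1350 × 9.81 = 13244 N; in level flight L = W.
q = ½ρv² = ½ × 1.007 × 78.3² = 3087 Pa.
CL = W/(q·S) = 13244 / (3087 × 15.4) = 0.2786.

CL = 0.279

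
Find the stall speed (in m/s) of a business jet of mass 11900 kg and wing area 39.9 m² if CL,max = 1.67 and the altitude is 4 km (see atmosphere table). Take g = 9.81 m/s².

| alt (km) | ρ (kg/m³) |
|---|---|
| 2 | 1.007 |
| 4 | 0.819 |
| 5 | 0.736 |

V_stall = 65.4 m/s

At 4 km, from the table: ρ = 0.819 kg/m³.
Stall occurs when L = W at CL,max. W = mg = 11900 × 9.81 = 1.167×10^5 N.
V_stall = √(2W/(ρ·S·CL,max)) = √(2 × 1.167×10^5 / (0.819 × 39.9 × 1.67))
V_stall = √4278 = 65.4 m/s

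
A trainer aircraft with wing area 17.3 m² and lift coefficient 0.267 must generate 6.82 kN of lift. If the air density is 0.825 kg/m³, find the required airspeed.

L = ½ρv²S·CL ⇒ v = √(2L/(ρ·S·CL))
v = √(2 × 6820 / (0.825 × 17.3 × 0.267)) = √3579 = 59.8 m/s

v = 59.8 m/s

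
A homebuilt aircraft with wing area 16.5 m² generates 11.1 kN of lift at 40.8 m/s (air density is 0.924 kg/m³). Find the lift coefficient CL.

From L = ½ρv²S·CL, rearranging gives CL = 2L/(ρv²S).
CL = 2 × 11100 / (0.924 × 40.8² × 16.5) = 0.875

CL = 0.875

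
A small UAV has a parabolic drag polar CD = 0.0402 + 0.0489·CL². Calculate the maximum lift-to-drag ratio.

(L/D)max = 11.3

For CD = CD0 + K·CL², (L/D)max occurs at CL* = √(CD0/K) and equals 1/(2√(K·CD0)).
(L/D)max = 1/(2√(0.0489 × 0.0402)) = 1/(2 × 0.04434) = 11.3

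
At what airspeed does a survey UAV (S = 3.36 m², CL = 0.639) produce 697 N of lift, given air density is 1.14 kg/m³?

v = 23.9 m/s

L = ½ρv²S·CL ⇒ v = √(2L/(ρ·S·CL))
v = √(2 × 697 / (1.14 × 3.36 × 0.639)) = √569.5 = 23.9 m/s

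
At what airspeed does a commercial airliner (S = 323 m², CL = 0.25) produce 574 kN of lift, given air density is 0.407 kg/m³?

L = ½ρv²S·CL ⇒ v = √(2L/(ρ·S·CL))
v = √(2 × 5.74×10^5 / (0.407 × 323 × 0.25)) = √34930 = 187 m/s

v = 187 m/s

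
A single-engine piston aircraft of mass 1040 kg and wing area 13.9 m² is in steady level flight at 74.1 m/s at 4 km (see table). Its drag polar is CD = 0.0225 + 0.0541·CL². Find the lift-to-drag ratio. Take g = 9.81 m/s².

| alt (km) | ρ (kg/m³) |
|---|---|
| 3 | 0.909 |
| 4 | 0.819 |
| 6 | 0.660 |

At 4 km, from the table: ρ = 0.819 kg/m³.
In steady level flight, lift balances weight: W = mg = 1040 × 9.81 = 10202 N.
q = ½ρv² = ½ × 0.819 × 74.1² = 2248 Pa.
CL = W/(q·S) = 10202 / (2248 × 13.9) = 0.3264.
CD = 0.0225 + 0.0541 × 0.3264² = 0.02826.
L/D = CL/CD = 0.3264 / 0.02826 = 11.5

L/D = 11.5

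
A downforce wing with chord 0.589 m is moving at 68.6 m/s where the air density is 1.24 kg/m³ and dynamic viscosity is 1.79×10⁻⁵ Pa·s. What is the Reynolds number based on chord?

Re = ρ·v·c/μ = 1.24 × 68.6 × 0.589 / (1.79×10⁻⁵) = 2.8×10^6

Re = 2.8×10^6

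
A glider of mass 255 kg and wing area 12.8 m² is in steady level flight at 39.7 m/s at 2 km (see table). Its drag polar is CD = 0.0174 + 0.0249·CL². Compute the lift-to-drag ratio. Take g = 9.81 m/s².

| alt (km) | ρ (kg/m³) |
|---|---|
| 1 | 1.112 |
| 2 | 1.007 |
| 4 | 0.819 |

At 2 km, from the table: ρ = 1.007 kg/m³.
In steady level flight, lift balances weight: W = mg = 255 × 9.81 = 2501.6 N.
Dynamic pressure q = 0.5 × 1.007 × 39.7² = 793.6 Pa.
Required CL = L/(qS) = 2501.6/(793.6·12.8) = 0.2463.
CD = 0.0174 + 0.0249 × 0.2463² = 0.01891.
L/D = CL/CD = 0.2463 / 0.01891 = 13

L/D = 13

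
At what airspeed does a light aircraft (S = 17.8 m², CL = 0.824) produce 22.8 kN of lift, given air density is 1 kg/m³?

L = ½ρv²S·CL ⇒ v = √(2L/(ρ·S·CL))
v = √(2 × 22800 / (1 × 17.8 × 0.824)) = √3109 = 55.8 m/s

v = 55.8 m/s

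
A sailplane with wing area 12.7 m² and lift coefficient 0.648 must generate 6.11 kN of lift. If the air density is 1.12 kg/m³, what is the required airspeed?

v = 36.4 m/s

L = ½ρv²S·CL ⇒ v = √(2L/(ρ·S·CL))
v = √(2 × 6110 / (1.12 × 12.7 × 0.648)) = √1326 = 36.4 m/s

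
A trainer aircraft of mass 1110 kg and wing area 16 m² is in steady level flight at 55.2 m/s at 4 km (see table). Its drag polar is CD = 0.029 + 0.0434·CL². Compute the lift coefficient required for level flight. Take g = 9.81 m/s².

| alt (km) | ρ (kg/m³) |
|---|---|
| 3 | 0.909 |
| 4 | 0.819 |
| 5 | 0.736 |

At 4 km, from the table: ρ = 0.819 kg/m³.
In steady level flight, lift balances weight: W = mg = 1110 × 9.81 = 10889 N.
Dynamic pressure q = 0.5 × 0.819 × 55.2² = 1248 Pa.
CL = 2W/(ρv²S) = 2×10889/(0.819×55.2²×16) = 0.5454.

CL = 0.545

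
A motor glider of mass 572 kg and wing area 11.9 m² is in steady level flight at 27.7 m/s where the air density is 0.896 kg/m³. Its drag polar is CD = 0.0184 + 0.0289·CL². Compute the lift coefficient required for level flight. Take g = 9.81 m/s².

CL = 1.37

Weight W = mg = 572 × 9.81 = 5611.3 N; in level flight L = W.
Dynamic pressure q = 0.5 × 0.896 × 27.7² = 343.7 Pa.
CL = W/(q·S) = 5611.3 / (343.7 × 11.9) = 1.372.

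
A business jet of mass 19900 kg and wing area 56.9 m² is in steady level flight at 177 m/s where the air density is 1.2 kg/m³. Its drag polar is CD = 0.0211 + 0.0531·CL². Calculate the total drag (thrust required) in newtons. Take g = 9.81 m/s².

D = 24500 N

Weight W = mg = 19900 × 9.81 = 1.9522×10^5 N; in level flight L = W.
Dynamic pressure q = 0.5 × 1.2 × 177² = 18800 Pa.
Required CL = L/(qS) = 1.9522×10^5/(18800·56.9) = 0.1825.
CD = 0.0211 + 0.0531 × 0.1825² = 0.02287.
D = q·S·CD = 18800 × 56.9 × 0.02287 = 24460 N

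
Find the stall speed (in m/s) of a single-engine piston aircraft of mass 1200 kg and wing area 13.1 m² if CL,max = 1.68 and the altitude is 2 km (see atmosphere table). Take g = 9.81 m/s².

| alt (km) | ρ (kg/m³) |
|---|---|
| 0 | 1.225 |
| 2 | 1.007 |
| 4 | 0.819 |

V_stall = 32.6 m/s

At 2 km, from the table: ρ = 1.007 kg/m³.
At stall, lift equals weight: L = W = m·g = 1200 × 9.81 = 11770 N.
From L = ½ρV²S·CL,max = W: V_stall = √(2W/(ρSCL,max)) = √(2·11770/(1.007·13.1·1.68))
V_stall = √1062 = 32.6 m/s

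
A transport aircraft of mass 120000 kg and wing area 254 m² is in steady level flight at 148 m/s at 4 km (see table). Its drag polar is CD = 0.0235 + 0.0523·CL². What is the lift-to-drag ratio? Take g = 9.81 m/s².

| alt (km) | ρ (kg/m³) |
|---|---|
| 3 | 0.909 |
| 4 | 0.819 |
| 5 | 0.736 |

L/D = 13.8

At 4 km, from the table: ρ = 0.819 kg/m³.
Weight W = mg = 120000 × 9.81 = 1.1772×10^6 N; in level flight L = W.
q = ½ρv² = ½ × 0.819 × 148² = 8970 Pa.
CL = W/(q·S) = 1.1772×10^6 / (8970 × 254) = 0.5167.
CD = 0.0235 + 0.0523 × 0.5167² = 0.03746.
L/D = CL/CD = 0.5167 / 0.03746 = 13.8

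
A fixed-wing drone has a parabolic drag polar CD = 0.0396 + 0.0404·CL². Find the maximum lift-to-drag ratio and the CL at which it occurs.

(L/D)max = 12.5, at CL = 0.99

For CD = CD0 + K·CL², (L/D)max occurs at CL* = √(CD0/K) and equals 1/(2√(K·CD0)).
(L/D)max = 1/(2√(0.0404 × 0.0396)) = 1/(2 × 0.04) = 12.5
CL* = √(0.0396/0.0404) = 0.99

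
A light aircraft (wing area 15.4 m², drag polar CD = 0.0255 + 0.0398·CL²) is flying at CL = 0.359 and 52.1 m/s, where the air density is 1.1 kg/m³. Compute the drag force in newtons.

D = 704 N

CD = 0.0255 + 0.0398 × 0.359² = 0.03063
D = ½ρv²S·CD = ½ × 1.1 × 52.1² × 15.4 × 0.03063 = 704 N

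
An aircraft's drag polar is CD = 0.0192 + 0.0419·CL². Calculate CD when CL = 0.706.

CD = 0.0192 + 0.0419 × 0.706² = 0.0192 + 0.02088 = 0.0401

CD = 0.0401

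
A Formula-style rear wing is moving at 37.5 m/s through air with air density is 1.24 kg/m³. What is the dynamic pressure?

q = ½ρv² = ½ × 1.24 × 37.5² = 872 Pa

q = 872 Pa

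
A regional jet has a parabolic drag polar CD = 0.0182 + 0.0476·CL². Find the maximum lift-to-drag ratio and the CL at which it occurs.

For CD = CD0 + K·CL², (L/D)max occurs at CL* = √(CD0/K) and equals 1/(2√(K·CD0)).
(L/D)max = 1/(2√(0.0476 × 0.0182)) = 1/(2 × 0.02943) = 17
CL* = √(0.0182/0.0476) = 0.618

(L/D)max = 17, at CL = 0.618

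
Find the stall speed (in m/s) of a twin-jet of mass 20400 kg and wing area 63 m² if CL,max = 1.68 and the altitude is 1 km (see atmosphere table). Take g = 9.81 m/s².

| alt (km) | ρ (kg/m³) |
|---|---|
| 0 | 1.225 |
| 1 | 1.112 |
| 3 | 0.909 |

At 1 km, from the table: ρ = 1.112 kg/m³.
At stall, lift equals weight: L = W = m·g = 20400 × 9.81 = 2.001×10^5 N.
V_stall = √(2W/(ρ·S·CL,max)) = √(2 × 2.001×10^5 / (1.112 × 63 × 1.68))
V_stall = √3401 = 58.3 m/s

V_stall = 58.3 m/s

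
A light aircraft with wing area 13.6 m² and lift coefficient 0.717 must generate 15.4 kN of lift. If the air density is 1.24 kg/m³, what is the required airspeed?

L = ½ρv²S·CL ⇒ v = √(2L/(ρ·S·CL))
v = √(2 × 15400 / (1.24 × 13.6 × 0.717)) = √2547 = 50.5 m/s

v = 50.5 m/s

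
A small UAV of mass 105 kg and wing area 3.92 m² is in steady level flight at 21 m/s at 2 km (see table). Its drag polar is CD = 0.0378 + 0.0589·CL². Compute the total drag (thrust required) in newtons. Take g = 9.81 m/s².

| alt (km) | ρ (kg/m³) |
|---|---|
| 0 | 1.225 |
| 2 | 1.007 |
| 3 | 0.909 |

D = 105 N

At 2 km, from the table: ρ = 1.007 kg/m³.
In steady level flight, lift balances weight: W = mg = 105 × 9.81 = 1030 N.
Dynamic pressure q = 0.5 × 1.007 × 21² = 222 Pa.
CL = W/(q·S) = 1030 / (222 × 3.92) = 1.183.
CD = 0.0378 + 0.0589 × 1.183² = 0.1203.
D = q·S·CD = 222 × 3.92 × 0.1203 = 104.7 N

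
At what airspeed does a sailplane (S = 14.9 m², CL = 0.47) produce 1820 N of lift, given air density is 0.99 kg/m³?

L = ½ρv²S·CL ⇒ v = √(2L/(ρ·S·CL))
v = √(2 × 1820 / (0.99 × 14.9 × 0.47)) = √525 = 22.9 m/s

v = 22.9 m/s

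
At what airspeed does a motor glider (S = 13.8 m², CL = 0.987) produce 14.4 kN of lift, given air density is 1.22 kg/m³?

v = 41.6 m/s

L = ½ρv²S·CL ⇒ v = √(2L/(ρ·S·CL))
v = √(2 × 14400 / (1.22 × 13.8 × 0.987)) = √1733 = 41.6 m/s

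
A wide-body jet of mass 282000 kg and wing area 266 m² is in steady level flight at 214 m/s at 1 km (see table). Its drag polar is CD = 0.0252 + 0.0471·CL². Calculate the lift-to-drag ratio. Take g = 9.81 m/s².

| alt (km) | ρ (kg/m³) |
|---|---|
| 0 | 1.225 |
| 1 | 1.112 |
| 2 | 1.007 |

L/D = 12.4

At 1 km, from the table: ρ = 1.112 kg/m³.
Level flight ⇒ L = W = m·g = 282000 × 9.81 = 2.7664×10^6 N.
Dynamic pressure q = 0.5 × 1.112 × 214² = 25460 Pa.
Required CL = L/(qS) = 2.7664×10^6/(25460·266) = 0.4084.
CD = 0.0252 + 0.0471 × 0.4084² = 0.03306.
L/D = CL/CD = 0.4084 / 0.03306 = 12.4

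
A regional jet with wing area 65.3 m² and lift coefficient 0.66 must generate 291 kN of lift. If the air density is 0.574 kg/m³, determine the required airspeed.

v = 153 m/s

L = ½ρv²S·CL ⇒ v = √(2L/(ρ·S·CL))
v = √(2 × 2.91×10^5 / (0.574 × 65.3 × 0.66)) = √23530 = 153 m/s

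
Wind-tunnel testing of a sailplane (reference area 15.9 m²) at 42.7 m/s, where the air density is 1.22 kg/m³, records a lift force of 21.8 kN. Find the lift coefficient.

CL = 1.23

From L = ½ρv²S·CL, rearranging gives CL = 2L/(ρv²S).
CL = 2 × 21800 / (1.22 × 42.7² × 15.9) = 1.23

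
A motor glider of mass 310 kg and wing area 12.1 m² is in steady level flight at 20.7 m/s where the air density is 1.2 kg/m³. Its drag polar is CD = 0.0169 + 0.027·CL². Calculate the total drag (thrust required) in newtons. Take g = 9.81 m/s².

Weight W = mg = 310 × 9.81 = 3041.1 N; in level flight L = W.
Dynamic pressure q = 0.5 × 1.2 × 20.7² = 257.1 Pa.
CL = 2W/(ρv²S) = 2×3041.1/(1.2×20.7²×12.1) = 0.9776.
CD = 0.0169 + 0.027 × 0.9776² = 0.0427.
D = q·S·CD = 257.1 × 12.1 × 0.0427 = 132.8 N

D = 133 N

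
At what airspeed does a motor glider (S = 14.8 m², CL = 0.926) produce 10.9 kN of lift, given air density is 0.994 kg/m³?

L = ½ρv²S·CL ⇒ v = √(2L/(ρ·S·CL))
v = √(2 × 10900 / (0.994 × 14.8 × 0.926)) = √1600 = 40 m/s

v = 40 m/s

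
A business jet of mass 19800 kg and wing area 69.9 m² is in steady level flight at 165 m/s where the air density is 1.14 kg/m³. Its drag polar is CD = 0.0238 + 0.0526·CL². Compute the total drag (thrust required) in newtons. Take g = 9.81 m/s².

Weight W = mg = 19800 × 9.81 = 1.9424×10^5 N; in level flight L = W.
Dynamic pressure q = 0.5 × 1.14 × 165² = 15520 Pa.
CL = W/(q·S) = 1.9424×10^5 / (15520 × 69.9) = 0.1791.
CD = 0.0238 + 0.0526 × 0.1791² = 0.02549.
D = q·S·CD = 15520 × 69.9 × 0.02549 = 27650 N

D = 27600 N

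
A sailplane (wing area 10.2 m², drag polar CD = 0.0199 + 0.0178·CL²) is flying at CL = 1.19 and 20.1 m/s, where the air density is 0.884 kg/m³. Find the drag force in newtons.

CD = 0.0199 + 0.0178 × 1.19² = 0.04511
D = ½ρv²S·CD = ½ × 0.884 × 20.1² × 10.2 × 0.04511 = 82.2 N

D = 82.2 N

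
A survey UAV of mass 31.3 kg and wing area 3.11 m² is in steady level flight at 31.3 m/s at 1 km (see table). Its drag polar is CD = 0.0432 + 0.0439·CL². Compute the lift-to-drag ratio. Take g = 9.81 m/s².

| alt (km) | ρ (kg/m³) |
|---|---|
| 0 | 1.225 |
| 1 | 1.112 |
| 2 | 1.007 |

L/D = 4.06

At 1 km, from the table: ρ = 1.112 kg/m³.
Weight W = mg = 31.3 × 9.81 = 307.05 N; in level flight L = W.
q = ½ρv² = ½ × 1.112 × 31.3² = 544.7 Pa.
CL = 2W/(ρv²S) = 2×307.05/(1.112×31.3²×3.11) = 0.1813.
CD = 0.0432 + 0.0439 × 0.1813² = 0.04464.
L/D = CL/CD = 0.1813 / 0.04464 = 4.06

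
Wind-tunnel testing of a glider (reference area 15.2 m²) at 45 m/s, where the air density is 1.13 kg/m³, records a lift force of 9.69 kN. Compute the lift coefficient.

CL = 0.557

From L = ½ρv²S·CL, rearranging gives CL = 2L/(ρv²S).
CL = 2 × 9690 / (1.13 × 45² × 15.2) = 0.557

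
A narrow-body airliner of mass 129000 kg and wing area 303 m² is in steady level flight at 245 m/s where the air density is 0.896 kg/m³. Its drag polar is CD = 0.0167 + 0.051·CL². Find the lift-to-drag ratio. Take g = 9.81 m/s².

L/D = 8.66

Level flight ⇒ L = W = m·g = 129000 × 9.81 = 1.2655×10^6 N.
q = ½ρv² = ½ × 0.896 × 245² = 26890 Pa.
CL = 2W/(ρv²S) = 2×1.2655×10^6/(0.896×245²×303) = 0.1553.
CD = 0.0167 + 0.051 × 0.1553² = 0.01793.
L/D = CL/CD = 0.1553 / 0.01793 = 8.66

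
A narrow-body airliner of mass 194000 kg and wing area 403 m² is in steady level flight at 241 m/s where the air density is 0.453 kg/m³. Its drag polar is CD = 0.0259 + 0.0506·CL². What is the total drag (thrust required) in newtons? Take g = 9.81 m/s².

D = 1.72×10^5 N

Weight W = mg = 194000 × 9.81 = 1.9031×10^6 N; in level flight L = W.
Dynamic pressure q = 0.5 × 0.453 × 241² = 13160 Pa.
CL = W/(q·S) = 1.9031×10^6 / (13160 × 403) = 0.359.
CD = 0.0259 + 0.0506 × 0.359² = 0.03242.
D = q·S·CD = 13160 × 403 × 0.03242 = 1.719×10^5 N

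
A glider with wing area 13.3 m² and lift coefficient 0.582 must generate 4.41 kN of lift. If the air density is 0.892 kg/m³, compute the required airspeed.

v = 35.7 m/s

L = ½ρv²S·CL ⇒ v = √(2L/(ρ·S·CL))
v = √(2 × 4410 / (0.892 × 13.3 × 0.582)) = √1277 = 35.7 m/s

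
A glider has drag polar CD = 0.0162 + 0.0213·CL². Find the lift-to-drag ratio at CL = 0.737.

L/D = 26.5

CD = 0.0162 + 0.0213 × 0.737² = 0.02777
L/D = CL/CD = 0.737 / 0.02777 = 26.5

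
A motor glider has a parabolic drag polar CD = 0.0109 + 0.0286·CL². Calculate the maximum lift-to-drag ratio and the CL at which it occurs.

(L/D)max = 28.3, at CL = 0.617

For CD = CD0 + K·CL², (L/D)max occurs at CL* = √(CD0/K) and equals 1/(2√(K·CD0)).
(L/D)max = 1/(2√(0.0286 × 0.0109)) = 1/(2 × 0.01766) = 28.3
CL* = √(0.0109/0.0286) = 0.617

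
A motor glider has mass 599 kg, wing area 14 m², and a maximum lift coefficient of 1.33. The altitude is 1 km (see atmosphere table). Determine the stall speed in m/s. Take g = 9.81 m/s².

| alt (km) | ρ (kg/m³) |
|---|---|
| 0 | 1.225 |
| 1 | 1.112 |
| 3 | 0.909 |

V_stall = 23.8 m/s

At 1 km, from the table: ρ = 1.112 kg/m³.
Weight W = mg = 599 × 9.81 = 5876 N.
From L = ½ρV²S·CL,max = W: V_stall = √(2W/(ρSCL,max)) = √(2·5876/(1.112·14·1.33))
V_stall = √567.6 = 23.8 m/s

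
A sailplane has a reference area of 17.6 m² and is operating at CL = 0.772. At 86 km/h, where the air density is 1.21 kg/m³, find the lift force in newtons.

Convert speed: v = 86 km/h ÷ 3.6 = 23.89 m/s.
L = ½ρv²S·CL = ½ × 1.21 × 23.89² × 17.6 × 0.772 = 4690 N

L = 4690 N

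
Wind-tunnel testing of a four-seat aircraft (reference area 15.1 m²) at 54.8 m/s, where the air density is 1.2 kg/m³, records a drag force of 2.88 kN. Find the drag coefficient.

CD = 0.106

From D = ½ρv²S·CD, rearranging gives CD = 2D/(ρv²S).
CD = 2 × 2880 / (1.2 × 54.8² × 15.1) = 0.106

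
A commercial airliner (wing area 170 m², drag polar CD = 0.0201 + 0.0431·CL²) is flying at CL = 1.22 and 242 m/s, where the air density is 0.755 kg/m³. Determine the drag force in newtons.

CD = 0.0201 + 0.0431 × 1.22² = 0.08425
D = ½ρv²S·CD = ½ × 0.755 × 242² × 170 × 0.08425 = 3.17×10^5 N

D = 3.17×10^5 N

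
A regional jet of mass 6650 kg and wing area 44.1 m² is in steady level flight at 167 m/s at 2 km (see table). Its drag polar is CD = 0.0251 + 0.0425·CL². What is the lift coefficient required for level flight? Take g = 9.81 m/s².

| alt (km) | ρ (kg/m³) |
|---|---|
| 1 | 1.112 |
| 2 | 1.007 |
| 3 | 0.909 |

CL = 0.105

At 2 km, from the table: ρ = 1.007 kg/m³.
Weight W = mg = 6650 × 9.81 = 65236 N; in level flight L = W.
q = ½ρv² = ½ × 1.007 × 167² = 14040 Pa.
CL = 2W/(ρv²S) = 2×65236/(1.007×167²×44.1) = 0.1053.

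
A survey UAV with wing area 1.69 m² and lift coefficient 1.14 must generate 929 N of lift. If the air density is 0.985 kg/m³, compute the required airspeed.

v = 31.3 m/s

L = ½ρv²S·CL ⇒ v = √(2L/(ρ·S·CL))
v = √(2 × 929 / (0.985 × 1.69 × 1.14)) = √979.1 = 31.3 m/s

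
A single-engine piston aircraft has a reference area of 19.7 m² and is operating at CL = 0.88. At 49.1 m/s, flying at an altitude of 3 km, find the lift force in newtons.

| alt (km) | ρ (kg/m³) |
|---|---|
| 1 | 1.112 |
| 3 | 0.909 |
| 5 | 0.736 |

At 3 km, from the table: ρ = 0.909 kg/m³.
Dynamic pressure q = ½ρv² = ½ × 0.909 × 49.1² = 1096 Pa.
L = q·S·CL = 1096 × 19.7 × 0.88 = 19000 N ≈ 19 kN

L = 19000 N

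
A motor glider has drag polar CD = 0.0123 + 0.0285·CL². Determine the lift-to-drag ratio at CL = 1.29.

L/D = 21.6

CD = 0.0123 + 0.0285 × 1.29² = 0.05973
L/D = CL/CD = 1.29 / 0.05973 = 21.6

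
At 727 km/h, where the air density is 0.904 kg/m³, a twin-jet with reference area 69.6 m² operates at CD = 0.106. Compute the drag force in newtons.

Convert speed: v = 727 km/h ÷ 3.6 = 201.9 m/s.
D = ½ρv²S·CD = ½ × 0.904 × 201.9² × 69.6 × 0.106 = 1.36×10^5 N ≈ 136 kN

D = 1.36×10^5 N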